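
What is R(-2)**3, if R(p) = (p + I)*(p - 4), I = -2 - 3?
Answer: 74088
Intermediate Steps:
I = -5
R(p) = (-5 + p)*(-4 + p) (R(p) = (p - 5)*(p - 4) = (-5 + p)*(-4 + p))
R(-2)**3 = (20 + (-2)**2 - 9*(-2))**3 = (20 + 4 + 18)**3 = 42**3 = 74088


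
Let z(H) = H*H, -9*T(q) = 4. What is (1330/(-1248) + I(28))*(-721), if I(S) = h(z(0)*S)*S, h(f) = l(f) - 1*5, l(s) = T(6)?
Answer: 207194491/1872 ≈ 1.1068e+5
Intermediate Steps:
T(q) = -4/9 (T(q) = -1/9*4 = -4/9)
l(s) = -4/9
z(H) = H**2
h(f) = -49/9 (h(f) = -4/9 - 1*5 = -4/9 - 5 = -49/9)
I(S) = -49*S/9
(1330/(-1248) + I(28))*(-721) = (1330/(-1248) - 49/9*28)*(-721) = (1330*(-1/1248) - 1372/9)*(-721) = (-665/624 - 1372/9)*(-721) = -287371/1872*(-721) = 207194491/1872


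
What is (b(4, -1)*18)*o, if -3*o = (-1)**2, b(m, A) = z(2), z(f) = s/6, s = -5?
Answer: 5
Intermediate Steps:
z(f) = -5/6
b(m, A) = -5/6
o = -1/3 (o = -1/3*(-1)**2 = -1/3*1 = -1/3 ≈ -0.33333)
(b(4, -1)*18)*o = -5/6*18*(-1/3) = -15*(-1/3) = 5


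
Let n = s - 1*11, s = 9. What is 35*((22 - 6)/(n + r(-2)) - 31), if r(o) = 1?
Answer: -1645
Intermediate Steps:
n = -2 (n = 9 - 1*11 = 9 - 11 = -2)
35*((22 - 6)/(n + r(-2)) - 31) = 35*((22 - 6)/(-2 + 1) - 31) = 35*(16/(-1) - 31) = 35*(16*(-1) - 31) = 35*(-16 - 31) = 35*(-47) = -1645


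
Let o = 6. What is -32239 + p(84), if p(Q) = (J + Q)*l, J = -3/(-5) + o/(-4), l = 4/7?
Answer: -1126703/35 ≈ -32192.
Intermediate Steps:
l = 4/7 (l = 4*(⅐) = 4/7 ≈ 0.57143)
J = -9/10 (J = -3/(-5) + 6/(-4) = -3*(-⅕) + 6*(-¼) = ⅗ - 3/2 = -9/10 ≈ -0.90000)
p(Q) = -18/35 + 4*Q/7 (p(Q) = (-9/10 + Q)*(4/7) = -18/35 + 4*Q/7)
-32239 + p(84) = -32239 + (-18/35 + (4/7)*84) = -32239 + (-18/35 + 48) = -32239 + 1662/35 = -1126703/35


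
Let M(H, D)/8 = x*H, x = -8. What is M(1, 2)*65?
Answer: -4160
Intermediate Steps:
M(H, D) = -64*H (M(H, D) = 8*(-8*H) = -64*H)
M(1, 2)*65 = -64*1*65 = -64*65 = -4160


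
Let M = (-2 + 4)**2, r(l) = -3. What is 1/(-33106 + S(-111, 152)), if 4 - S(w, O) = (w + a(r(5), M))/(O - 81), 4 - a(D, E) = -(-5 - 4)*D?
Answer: -71/2350162 ≈ -3.0211e-5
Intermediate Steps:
M = 4 (M = 2**2 = 4)
a(D, E) = 4 - 9*D (a(D, E) = 4 - (-1)*(-5 - 4)*D = 4 - (-1)*(-9*D) = 4 - 9*D)
S(w, O) = 4 - (31 + w)/(-81 + O) (S(w, O) = 4 - (w + (4 - 9*(-3)))/(O - 81) = 4 - (w + (4 + 27))/(-81 + O) = 4 - (w + 31)/(-81 + O) = 4 - (31 + w)/(-81 + O))
1/(-33106 + S(-111, 152)) = 1/(-33106 + (-355 - 1*(-111) + 4*152)/(-81 + 152)) = 1/(-33106 + (-355 + 111 + 608)/71) = 1/(-33106 + (1/71)*364) = 1/(-33106 + 364/71) = 1/(-2350162/71) = -71/2350162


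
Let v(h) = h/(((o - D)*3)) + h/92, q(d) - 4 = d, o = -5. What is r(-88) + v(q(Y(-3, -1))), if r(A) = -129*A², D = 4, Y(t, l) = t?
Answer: -2481456449/2484 ≈ -9.9898e+5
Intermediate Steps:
q(d) = 4 + d
v(h) = -65*h/2484 (v(h) = h/(((-5 - 1*4)*3)) + h/92 = h/(((-5 - 4)*3)) + h*(1/92) = h/((-9*3)) + h/92 = h/(-27) + h/92 = h*(-1/27) + h/92 = -h/27 + h/92 = -65*h/2484)
r(-88) + v(q(Y(-3, -1))) = -129*(-88)² - 65*(4 - 3)/2484 = -129*7744 - 65/2484*1 = -998976 - 65/2484 = -2481456449/2484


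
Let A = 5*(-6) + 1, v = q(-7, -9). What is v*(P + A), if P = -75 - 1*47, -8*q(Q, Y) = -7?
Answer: -1057/8 ≈ -132.13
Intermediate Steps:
q(Q, Y) = 7/8 (q(Q, Y) = -1/8*(-7) = 7/8)
P = -122 (P = -75 - 47 = -122)
v = 7/8 ≈ 0.87500
A = -29 (A = -30 + 1 = -29)
v*(P + A) = 7*(-122 - 29)/8 = (7/8)*(-151) = -1057/8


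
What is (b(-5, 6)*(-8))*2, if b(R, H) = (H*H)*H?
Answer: -3456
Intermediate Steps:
b(R, H) = H³ (b(R, H) = H²*H = H³)
(b(-5, 6)*(-8))*2 = (6³*(-8))*2 = (216*(-8))*2 = -1728*2 = -3456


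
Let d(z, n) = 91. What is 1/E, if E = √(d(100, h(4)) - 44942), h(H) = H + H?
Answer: -I*√44851/44851 ≈ -0.0047219*I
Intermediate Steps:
h(H) = 2*H
E = I*√44851 (E = √(91 - 44942) = √(-44851) = I*√44851 ≈ 211.78*I)
1/E = 1/(I*√44851) = -I*√44851/44851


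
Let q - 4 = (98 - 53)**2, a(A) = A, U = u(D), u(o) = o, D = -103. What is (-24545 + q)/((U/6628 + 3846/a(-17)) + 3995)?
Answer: -2537012816/424647581 ≈ -5.9744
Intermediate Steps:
U = -103
q = 2029 (q = 4 + (98 - 53)**2 = 4 + 45**2 = 4 + 2025 = 2029)
(-24545 + q)/((U/6628 + 3846/a(-17)) + 3995) = (-24545 + 2029)/((-103/6628 + 3846/(-17)) + 3995) = -22516/((-103*1/6628 + 3846*(-1/17)) + 3995) = -22516/((-103/6628 - 3846/17) + 3995) = -22516/(-25493039/112676 + 3995) = -22516/424647581/112676 = -22516*112676/424647581 = -2537012816/424647581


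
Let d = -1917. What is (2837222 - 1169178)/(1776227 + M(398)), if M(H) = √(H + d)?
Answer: 740706197497/788745589262 - 2919077*I*√31/788745589262 ≈ 0.93909 - 2.0606e-5*I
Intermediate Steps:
M(H) = √(-1917 + H) (M(H) = √(H - 1917) = √(-1917 + H))
(2837222 - 1169178)/(1776227 + M(398)) = (2837222 - 1169178)/(1776227 + √(-1917 + 398)) = 1668044/(1776227 + √(-1519)) = 1668044/(1776227 + 7*I*√31)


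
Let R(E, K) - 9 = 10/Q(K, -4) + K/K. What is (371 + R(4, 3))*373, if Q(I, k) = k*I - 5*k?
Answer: 570317/4 ≈ 1.4258e+5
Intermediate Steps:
Q(I, k) = -5*k + I*k (Q(I, k) = I*k - 5*k = -5*k + I*k)
R(E, K) = 10 + 10/(20 - 4*K) (R(E, K) = 9 + (10/((-4*(-5 + K))) + K/K) = 9 + (10/(20 - 4*K) + 1) = 9 + (1 + 10/(20 - 4*K)) = 10 + 10/(20 - 4*K))
(371 + R(4, 3))*373 = (371 + 5*(21 - 4*3)/(2*(5 - 1*3)))*373 = (371 + 5*(21 - 12)/(2*(5 - 3)))*373 = (371 + (5/2)*9/2)*373 = (371 + (5/2)*(½)*9)*373 = (371 + 45/4)*373 = (1529/4)*373 = 570317/4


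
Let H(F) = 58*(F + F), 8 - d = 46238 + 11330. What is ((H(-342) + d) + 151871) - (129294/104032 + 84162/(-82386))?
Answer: 39024747598219/714231696 ≈ 54639.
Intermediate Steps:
d = -57560 (d = 8 - (46238 + 11330) = 8 - 1*57568 = 8 - 57568 = -57560)
H(F) = 116*F (H(F) = 58*(2*F) = 116*F)
((H(-342) + d) + 151871) - (129294/104032 + 84162/(-82386)) = ((116*(-342) - 57560) + 151871) - (129294/104032 + 84162/(-82386)) = ((-39672 - 57560) + 151871) - (129294*(1/104032) + 84162*(-1/82386)) = (-97232 + 151871) - (64647/52016 - 14027/13731) = 54639 - 1*158039525/714231696 = 54639 - 158039525/714231696 = 39024747598219/714231696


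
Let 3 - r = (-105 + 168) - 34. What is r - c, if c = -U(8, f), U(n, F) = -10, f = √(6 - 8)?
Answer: -36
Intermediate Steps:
f = I*√2 (f = √(-2) = I*√2 ≈ 1.4142*I)
r = -26 (r = 3 - ((-105 + 168) - 34) = 3 - (63 - 34) = 3 - 1*29 = 3 - 29 = -26)
c = 10 (c = -1*(-10) = 10)
r - c = -26 - 1*10 = -26 - 10 = -36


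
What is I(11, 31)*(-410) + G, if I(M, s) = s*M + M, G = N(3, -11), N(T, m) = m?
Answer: -144331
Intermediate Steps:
G = -11
I(M, s) = M + M*s (I(M, s) = M*s + M = M + M*s)
I(11, 31)*(-410) + G = (11*(1 + 31))*(-410) - 11 = (11*32)*(-410) - 11 = 352*(-410) - 11 = -144320 - 11 = -144331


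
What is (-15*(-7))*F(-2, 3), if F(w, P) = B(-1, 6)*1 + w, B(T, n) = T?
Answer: -315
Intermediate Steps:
F(w, P) = -1 + w (F(w, P) = -1*1 + w = -1 + w)
(-15*(-7))*F(-2, 3) = (-15*(-7))*(-1 - 2) = 105*(-3) = -315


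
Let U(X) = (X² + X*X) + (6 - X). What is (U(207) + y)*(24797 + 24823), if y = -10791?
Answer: 3706911720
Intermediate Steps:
U(X) = 6 - X + 2*X² (U(X) = (X² + X²) + (6 - X) = 2*X² + (6 - X) = 6 - X + 2*X²)
(U(207) + y)*(24797 + 24823) = ((6 - 1*207 + 2*207²) - 10791)*(24797 + 24823) = ((6 - 207 + 2*42849) - 10791)*49620 = ((6 - 207 + 85698) - 10791)*49620 = (85497 - 10791)*49620 = 74706*49620 = 3706911720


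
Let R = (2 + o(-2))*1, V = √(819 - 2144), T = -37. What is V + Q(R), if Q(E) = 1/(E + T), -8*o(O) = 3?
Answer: -8/283 + 5*I*√53 ≈ -0.028269 + 36.401*I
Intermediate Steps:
o(O) = -3/8 (o(O) = -⅛*3 = -3/8)
V = 5*I*√53 (V = √(-1325) = 5*I*√53 ≈ 36.401*I)
R = 13/8 (R = (2 - 3/8)*1 = (13/8)*1 = 13/8 ≈ 1.6250)
Q(E) = 1/(-37 + E) (Q(E) = 1/(E - 37) = 1/(-37 + E))
V + Q(R) = 5*I*√53 + 1/(-37 + 13/8) = 5*I*√53 + 1/(-283/8) = 5*I*√53 - 8/283 = -8/283 + 5*I*√53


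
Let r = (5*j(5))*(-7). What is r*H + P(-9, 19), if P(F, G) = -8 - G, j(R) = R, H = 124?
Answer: -21727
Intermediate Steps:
r = -175 (r = (5*5)*(-7) = 25*(-7) = -175)
r*H + P(-9, 19) = -175*124 + (-8 - 1*19) = -21700 + (-8 - 19) = -21700 - 27 = -21727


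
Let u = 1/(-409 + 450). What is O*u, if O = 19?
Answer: 19/41 ≈ 0.46341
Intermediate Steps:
u = 1/41 ≈ 0.024390
O*u = 19*(1/41) = 19/41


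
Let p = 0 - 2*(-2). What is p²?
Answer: 16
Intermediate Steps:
p = 4 (p = 0 + 4 = 4)
p² = 4² = 16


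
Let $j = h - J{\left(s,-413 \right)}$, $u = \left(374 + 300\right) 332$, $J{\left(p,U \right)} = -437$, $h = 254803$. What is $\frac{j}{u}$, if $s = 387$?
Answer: $\frac{31905}{27971} \approx 1.1406$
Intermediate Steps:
$u = 223768$ ($u = 674 \cdot 332 = 223768$)
$j = 255240$ ($j = 254803 - -437 = 254803 + 437 = 255240$)
$\frac{j}{u} = \frac{255240}{223768} = 255240 \cdot \frac{1}{223768} = \frac{31905}{27971}$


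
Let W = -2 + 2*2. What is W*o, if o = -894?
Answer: -1788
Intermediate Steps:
W = 2 (W = -2 + 4 = 2)
W*o = 2*(-894) = -1788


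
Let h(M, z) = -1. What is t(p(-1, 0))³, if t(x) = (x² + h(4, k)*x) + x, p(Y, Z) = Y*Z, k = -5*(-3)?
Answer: 0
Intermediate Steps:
k = 15
t(x) = x² (t(x) = (x² - x) + x = x²)
t(p(-1, 0))³ = ((-1*0)²)³ = (0²)³ = 0³ = 0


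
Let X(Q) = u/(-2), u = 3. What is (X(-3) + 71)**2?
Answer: 19321/4 ≈ 4830.3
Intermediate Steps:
X(Q) = -3/2 (X(Q) = 3/(-2) = 3*(-1/2) = -3/2)
(X(-3) + 71)**2 = (-3/2 + 71)**2 = (139/2)**2 = 19321/4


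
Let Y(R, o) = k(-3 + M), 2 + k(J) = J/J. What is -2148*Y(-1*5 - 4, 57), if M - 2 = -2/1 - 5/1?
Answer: 2148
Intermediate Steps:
M = -5 (M = 2 + (-2/1 - 5/1) = 2 + (-2*1 - 5*1) = 2 + (-2 - 5) = 2 - 7 = -5)
k(J) = -1 (k(J) = -2 + J/J = -2 + 1 = -1)
Y(R, o) = -1
-2148*Y(-1*5 - 4, 57) = -2148*(-1) = 2148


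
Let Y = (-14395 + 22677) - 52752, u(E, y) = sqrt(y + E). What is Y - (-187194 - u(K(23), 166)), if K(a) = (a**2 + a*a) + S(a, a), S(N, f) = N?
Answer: 142724 + sqrt(1247) ≈ 1.4276e+5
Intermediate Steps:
K(a) = a + 2*a**2 (K(a) = (a**2 + a*a) + a = (a**2 + a**2) + a = 2*a**2 + a = a + 2*a**2)
u(E, y) = sqrt(E + y)
Y = -44470 (Y = 8282 - 52752 = -44470)
Y - (-187194 - u(K(23), 166)) = -44470 - (-187194 - sqrt(23*(1 + 2*23) + 166)) = -44470 - (-187194 - sqrt(23*(1 + 46) + 166)) = -44470 - (-187194 - sqrt(23*47 + 166)) = -44470 - (-187194 - sqrt(1081 + 166)) = -44470 - (-187194 - sqrt(1247)) = -44470 + (187194 + sqrt(1247)) = 142724 + sqrt(1247)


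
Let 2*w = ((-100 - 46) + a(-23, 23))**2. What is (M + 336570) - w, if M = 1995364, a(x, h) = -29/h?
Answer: 2455714403/1058 ≈ 2.3211e+6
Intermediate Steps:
w = 11471769/1058 (w = ((-100 - 46) - 29/23)**2/2 = (-146 - 29*1/23)**2/2 = (-146 - 29/23)**2/2 = (-3387/23)**2/2 = (1/2)*(11471769/529) = 11471769/1058 ≈ 10843.)
(M + 336570) - w = (1995364 + 336570) - 1*11471769/1058 = 2331934 - 11471769/1058 = 2455714403/1058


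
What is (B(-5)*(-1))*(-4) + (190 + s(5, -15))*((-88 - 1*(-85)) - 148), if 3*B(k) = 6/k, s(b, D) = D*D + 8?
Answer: -319373/5 ≈ -63875.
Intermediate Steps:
s(b, D) = 8 + D² (s(b, D) = D² + 8 = 8 + D²)
B(k) = 2/k (B(k) = (6/k)/3 = 2/k)
(B(-5)*(-1))*(-4) + (190 + s(5, -15))*((-88 - 1*(-85)) - 148) = ((2/(-5))*(-1))*(-4) + (190 + (8 + (-15)²))*((-88 - 1*(-85)) - 148) = ((2*(-⅕))*(-1))*(-4) + (190 + (8 + 225))*((-88 + 85) - 148) = -⅖*(-1)*(-4) + (190 + 233)*(-3 - 148) = (⅖)*(-4) + 423*(-151) = -8/5 - 63873 = -319373/5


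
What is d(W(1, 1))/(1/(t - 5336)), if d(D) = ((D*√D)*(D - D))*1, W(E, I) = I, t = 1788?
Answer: 0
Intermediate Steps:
d(D) = 0 (d(D) = (D^(3/2)*0)*1 = 0*1 = 0)
d(W(1, 1))/(1/(t - 5336)) = 0/(1/(1788 - 5336)) = 0/(1/(-3548)) = 0/(-1/3548) = 0*(-3548) = 0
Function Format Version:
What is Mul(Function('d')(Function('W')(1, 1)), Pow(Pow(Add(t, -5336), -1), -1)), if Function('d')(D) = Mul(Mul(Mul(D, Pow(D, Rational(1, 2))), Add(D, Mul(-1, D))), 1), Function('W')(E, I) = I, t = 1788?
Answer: 0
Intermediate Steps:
Function('d')(D) = 0 (Function('d')(D) = Mul(Mul(Pow(D, Rational(3, 2)), 0), 1) = Mul(0, 1) = 0)
Mul(Function('d')(Function('W')(1, 1)), Pow(Pow(Add(t, -5336), -1), -1)) = Mul(0, Pow(Pow(Add(1788, -5336), -1), -1)) = Mul(0, Pow(Pow(-3548, -1), -1)) = Mul(0, Pow(Rational(-1, 3548), -1)) = Mul(0, -3548) = 0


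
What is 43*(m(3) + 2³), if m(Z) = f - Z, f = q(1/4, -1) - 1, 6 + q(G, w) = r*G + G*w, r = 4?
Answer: -215/4 ≈ -53.750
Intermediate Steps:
q(G, w) = -6 + 4*G + G*w (q(G, w) = -6 + (4*G + G*w) = -6 + 4*G + G*w)
f = -25/4 (f = (-6 + 4/4 - 1/4) - 1 = (-6 + 4*(¼) + (¼)*(-1)) - 1 = (-6 + 1 - ¼) - 1 = -21/4 - 1 = -25/4 ≈ -6.2500)
m(Z) = -25/4 - Z
43*(m(3) + 2³) = 43*((-25/4 - 1*3) + 2³) = 43*((-25/4 - 3) + 8) = 43*(-37/4 + 8) = 43*(-5/4) = -215/4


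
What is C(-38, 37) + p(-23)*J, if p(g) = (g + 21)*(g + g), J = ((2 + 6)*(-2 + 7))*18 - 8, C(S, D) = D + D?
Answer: 65578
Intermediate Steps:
C(S, D) = 2*D
J = 712 (J = (8*5)*18 - 8 = 40*18 - 8 = 720 - 8 = 712)
p(g) = 2*g*(21 + g) (p(g) = (21 + g)*(2*g) = 2*g*(21 + g))
C(-38, 37) + p(-23)*J = 2*37 + (2*(-23)*(21 - 23))*712 = 74 + (2*(-23)*(-2))*712 = 74 + 92*712 = 74 + 65504 = 65578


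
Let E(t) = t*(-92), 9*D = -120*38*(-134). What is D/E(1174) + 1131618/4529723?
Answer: -69492823726/183467370669 ≈ -0.37877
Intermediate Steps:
D = 203680/3 (D = (-120*38*(-134))/9 = (-4560*(-134))/9 = (⅑)*611040 = 203680/3 ≈ 67893.)
E(t) = -92*t
D/E(1174) + 1131618/4529723 = 203680/(3*((-92*1174))) + 1131618/4529723 = (203680/3)/(-108008) + 1131618*(1/4529723) = (203680/3)*(-1/108008) + 1131618/4529723 = -25460/40503 + 1131618/4529723 = -69492823726/183467370669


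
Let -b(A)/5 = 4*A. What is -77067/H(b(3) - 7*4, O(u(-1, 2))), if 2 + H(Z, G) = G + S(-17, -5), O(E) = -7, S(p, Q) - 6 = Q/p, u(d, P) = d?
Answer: 1310139/46 ≈ 28481.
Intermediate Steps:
b(A) = -20*A
S(p, Q) = 6 + Q/p
H(Z, G) = 73/17 + G (H(Z, G) = -2 + (G + (6 - 5/(-17))) = -2 + (G + (6 - 5*(-1/17))) = -2 + (G + (6 + 5/17)) = -2 + (G + 107/17) = -2 + (107/17 + G) = 73/17 + G)
-77067/H(b(3) - 7*4, O(u(-1, 2))) = -77067/(73/17 - 7) = -77067/(-46/17) = -77067*(-17/46) = 1310139/46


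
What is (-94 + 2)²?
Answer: 8464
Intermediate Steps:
(-94 + 2)² = (-92)² = 8464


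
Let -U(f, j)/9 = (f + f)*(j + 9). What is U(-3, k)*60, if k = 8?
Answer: 55080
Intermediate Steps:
U(f, j) = -18*f*(9 + j) (U(f, j) = -9*(f + f)*(j + 9) = -9*2*f*(9 + j) = -18*f*(9 + j))
U(-3, k)*60 = -18*(-3)*(9 + 8)*60 = -18*(-3)*17*60 = 918*60 = 55080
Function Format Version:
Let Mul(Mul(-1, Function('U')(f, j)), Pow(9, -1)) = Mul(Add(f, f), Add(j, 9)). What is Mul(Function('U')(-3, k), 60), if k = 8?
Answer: 55080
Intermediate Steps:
Function('U')(f, j) = Mul(-18, f, Add(9, j)) (Function('U')(f, j) = Mul(-9, Mul(Add(f, f), Add(j, 9))) = Mul(-9, Mul(Mul(2, f), Add(9, j))) = Mul(-9, Mul(2, f, Add(9, j))) = Mul(-18, f, Add(9, j)))
Mul(Function('U')(-3, k), 60) = Mul(Mul(-18, -3, Add(9, 8)), 60) = Mul(Mul(-18, -3, 17), 60) = Mul(918, 60) = 55080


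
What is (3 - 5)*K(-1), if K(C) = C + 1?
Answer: 0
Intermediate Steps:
K(C) = 1 + C
(3 - 5)*K(-1) = (3 - 5)*(1 - 1) = -2*0 = 0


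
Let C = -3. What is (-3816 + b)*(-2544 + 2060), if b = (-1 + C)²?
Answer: 1839200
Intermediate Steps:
b = 16 (b = (-1 - 3)² = (-4)² = 16)
(-3816 + b)*(-2544 + 2060) = (-3816 + 16)*(-2544 + 2060) = -3800*(-484) = 1839200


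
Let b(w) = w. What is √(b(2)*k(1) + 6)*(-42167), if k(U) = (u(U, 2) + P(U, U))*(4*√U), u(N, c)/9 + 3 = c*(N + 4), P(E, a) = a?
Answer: -42167*√518 ≈ -9.5971e+5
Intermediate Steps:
u(N, c) = -27 + 9*c*(4 + N) (u(N, c) = -27 + 9*(c*(N + 4)) = -27 + 9*(c*(4 + N)) = -27 + 9*c*(4 + N))
k(U) = 4*√U*(45 + 19*U) (k(U) = ((-27 + 36*2 + 9*U*2) + U)*(4*√U) = ((-27 + 72 + 18*U) + U)*(4*√U) = ((45 + 18*U) + U)*(4*√U) = (45 + 19*U)*(4*√U) = 4*√U*(45 + 19*U))
√(b(2)*k(1) + 6)*(-42167) = √(2*(√1*(180 + 76*1)) + 6)*(-42167) = √(2*(1*(180 + 76)) + 6)*(-42167) = √(2*(1*256) + 6)*(-42167) = √(2*256 + 6)*(-42167) = √(512 + 6)*(-42167) = √518*(-42167) = -42167*√518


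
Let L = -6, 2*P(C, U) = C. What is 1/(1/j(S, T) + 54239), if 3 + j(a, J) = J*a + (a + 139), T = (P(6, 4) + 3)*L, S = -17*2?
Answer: 1326/71920915 ≈ 1.8437e-5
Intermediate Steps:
S = -34
P(C, U) = C/2
T = -36 (T = ((½)*6 + 3)*(-6) = (3 + 3)*(-6) = 6*(-6) = -36)
j(a, J) = 136 + a + J*a (j(a, J) = -3 + (J*a + (a + 139)) = -3 + (J*a + (139 + a)) = -3 + (139 + a + J*a) = 136 + a + J*a)
1/(1/j(S, T) + 54239) = 1/(1/(136 - 34 - 36*(-34)) + 54239) = 1/(1/(136 - 34 + 1224) + 54239) = 1/(1/1326 + 54239) = 1/(71920915/1326) = 1326/71920915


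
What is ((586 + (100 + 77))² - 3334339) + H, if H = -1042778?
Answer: -3794948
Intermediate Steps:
((586 + (100 + 77))² - 3334339) + H = ((586 + (100 + 77))² - 3334339) - 1042778 = ((586 + 177)² - 3334339) - 1042778 = (763² - 3334339) - 1042778 = (582169 - 3334339) - 1042778 = -2752170 - 1042778 = -3794948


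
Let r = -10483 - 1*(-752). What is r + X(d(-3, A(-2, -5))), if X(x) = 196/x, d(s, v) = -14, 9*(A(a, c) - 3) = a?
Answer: -9745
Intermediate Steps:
A(a, c) = 3 + a/9
r = -9731 (r = -10483 + 752 = -9731)
r + X(d(-3, A(-2, -5))) = -9731 + 196/(-14) = -9731 + 196*(-1/14) = -9731 - 14 = -9745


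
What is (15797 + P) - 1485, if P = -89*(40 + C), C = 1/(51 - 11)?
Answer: 429991/40 ≈ 10750.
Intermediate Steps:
C = 1/40 ≈ 0.025000
P = -142489/40 (P = -89*(40 + 1/40) = -89*1601/40 = -142489/40 ≈ -3562.2)
(15797 + P) - 1485 = (15797 - 142489/40) - 1485 = 489391/40 - 1485 = 429991/40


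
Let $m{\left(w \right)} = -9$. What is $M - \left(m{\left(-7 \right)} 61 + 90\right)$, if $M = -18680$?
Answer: $-18221$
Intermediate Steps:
$M - \left(m{\left(-7 \right)} 61 + 90\right) = -18680 - \left(\left(-9\right) 61 + 90\right) = -18680 - \left(-549 + 90\right) = -18680 - -459 = -18680 + 459 = -18221$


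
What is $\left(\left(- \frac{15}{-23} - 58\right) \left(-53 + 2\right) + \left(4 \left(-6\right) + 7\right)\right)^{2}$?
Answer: $\frac{4472666884}{529} \approx 8.4549 \cdot 10^{6}$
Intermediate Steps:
$\left(\left(- \frac{15}{-23} - 58\right) \left(-53 + 2\right) + \left(4 \left(-6\right) + 7\right)\right)^{2} = \left(\left(\left(-15\right) \left(- \frac{1}{23}\right) - 58\right) \left(-51\right) + \left(-24 + 7\right)\right)^{2} = \left(\left(\frac{15}{23} - 58\right) \left(-51\right) - 17\right)^{2} = \left(\left(- \frac{1319}{23}\right) \left(-51\right) - 17\right)^{2} = \left(\frac{67269}{23} - 17\right)^{2} = \left(\frac{66878}{23}\right)^{2} = \frac{4472666884}{529}$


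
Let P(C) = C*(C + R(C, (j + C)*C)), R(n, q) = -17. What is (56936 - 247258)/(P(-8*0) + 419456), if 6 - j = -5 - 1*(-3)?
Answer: -95161/209728 ≈ -0.45374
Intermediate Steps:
j = 8 (j = 6 - (-5 - 1*(-3)) = 6 - (-5 + 3) = 6 - 1*(-2) = 6 + 2 = 8)
P(C) = C*(-17 + C) (P(C) = C*(C - 17) = C*(-17 + C))
(56936 - 247258)/(P(-8*0) + 419456) = (56936 - 247258)/((-8*0)*(-17 - 8*0) + 419456) = -190322/(0*(-17 + 0) + 419456) = -190322/(0*(-17) + 419456) = -190322/(0 + 419456) = -190322/419456 = -190322*1/419456 = -95161/209728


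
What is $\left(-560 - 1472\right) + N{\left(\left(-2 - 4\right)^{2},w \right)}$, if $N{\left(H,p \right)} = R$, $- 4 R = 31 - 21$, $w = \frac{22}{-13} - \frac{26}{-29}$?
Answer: $- \frac{4069}{2} \approx -2034.5$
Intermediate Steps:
$w = - \frac{300}{377}$ ($w = 22 \left(- \frac{1}{13}\right) - - \frac{26}{29} = - \frac{22}{13} + \frac{26}{29} = - \frac{300}{377} \approx -0.79576$)
$R = - \frac{5}{2}$ ($R = - \frac{31 - 21}{4} = \left(- \frac{1}{4}\right) 10 = - \frac{5}{2} \approx -2.5$)
$N{\left(H,p \right)} = - \frac{5}{2}$
$\left(-560 - 1472\right) + N{\left(\left(-2 - 4\right)^{2},w \right)} = \left(-560 - 1472\right) - \frac{5}{2} = -2032 - \frac{5}{2} = - \frac{4069}{2}$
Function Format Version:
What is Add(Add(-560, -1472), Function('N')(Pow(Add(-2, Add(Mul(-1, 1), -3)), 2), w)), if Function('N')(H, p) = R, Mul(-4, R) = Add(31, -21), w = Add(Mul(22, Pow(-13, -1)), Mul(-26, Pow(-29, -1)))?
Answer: Rational(-4069, 2) ≈ -2034.5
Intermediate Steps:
w = Rational(-300, 377) (w = Add(Mul(22, Rational(-1, 13)), Mul(-26, Rational(-1, 29))) = Add(Rational(-22, 13), Rational(26, 29)) = Rational(-300, 377) ≈ -0.79576)
R = Rational(-5, 2) (R = Mul(Rational(-1, 4), Add(31, -21)) = Mul(Rational(-1, 4), 10) = Rational(-5, 2) ≈ -2.5000)
Function('N')(H, p) = Rational(-5, 2)
Add(Add(-560, -1472), Function('N')(Pow(Add(-2, Add(Mul(-1, 1), -3)), 2), w)) = Add(Add(-560, -1472), Rational(-5, 2)) = Add(-2032, Rational(-5, 2)) = Rational(-4069, 2)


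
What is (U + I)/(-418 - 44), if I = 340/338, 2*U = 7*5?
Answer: -2085/52052 ≈ -0.040056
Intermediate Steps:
U = 35/2 (U = (7*5)/2 = (½)*35 = 35/2 ≈ 17.500)
I = 170/169 (I = 340*(1/338) = 170/169 ≈ 1.0059)
(U + I)/(-418 - 44) = (35/2 + 170/169)/(-418 - 44) = (6255/338)/(-462) = (6255/338)*(-1/462) = -2085/52052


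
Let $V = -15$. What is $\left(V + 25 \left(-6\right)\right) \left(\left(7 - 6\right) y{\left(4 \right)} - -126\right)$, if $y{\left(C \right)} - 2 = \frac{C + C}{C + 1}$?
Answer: $-21384$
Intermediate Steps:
$y{\left(C \right)} = 2 + \frac{2 C}{1 + C}$ ($y{\left(C \right)} = 2 + \frac{C + C}{C + 1} = 2 + \frac{2 C}{1 + C}$)
$\left(V + 25 \left(-6\right)\right) \left(\left(7 - 6\right) y{\left(4 \right)} - -126\right) = \left(-15 + 25 \left(-6\right)\right) \left(\left(7 - 6\right) \frac{2 \left(1 + 2 \cdot 4\right)}{1 + 4} - -126\right) = \left(-15 - 150\right) \left(1 \frac{2 \left(1 + 8\right)}{5} + 126\right) = - 165 \left(1 \cdot 2 \cdot \frac{1}{5} \cdot 9 + 126\right) = - 165 \left(1 \cdot \frac{18}{5} + 126\right) = - 165 \left(\frac{18}{5} + 126\right) = \left(-165\right) \frac{648}{5} = -21384$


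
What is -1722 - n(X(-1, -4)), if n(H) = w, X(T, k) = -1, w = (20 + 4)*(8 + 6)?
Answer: -2058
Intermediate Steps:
w = 336 (w = 24*14 = 336)
n(H) = 336
-1722 - n(X(-1, -4)) = -1722 - 1*336 = -1722 - 336 = -2058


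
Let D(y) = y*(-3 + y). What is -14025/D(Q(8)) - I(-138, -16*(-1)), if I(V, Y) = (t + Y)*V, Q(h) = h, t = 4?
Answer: 19275/8 ≈ 2409.4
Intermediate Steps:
I(V, Y) = V*(4 + Y) (I(V, Y) = (4 + Y)*V = V*(4 + Y))
-14025/D(Q(8)) - I(-138, -16*(-1)) = -14025*1/(8*(-3 + 8)) - (-138)*(4 - 16*(-1)) = -14025/(8*5) - (-138)*(4 + 16) = -14025/40 - (-138)*20 = -14025*1/40 - 1*(-2760) = -2805/8 + 2760 = 19275/8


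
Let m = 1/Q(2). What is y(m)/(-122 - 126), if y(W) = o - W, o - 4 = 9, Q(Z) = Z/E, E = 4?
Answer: -11/248 ≈ -0.044355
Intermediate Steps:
Q(Z) = Z/4
o = 13 (o = 4 + 9 = 13)
m = 2 (m = 1/((¼)*2) = 1/(½) = 2)
y(W) = 13 - W
y(m)/(-122 - 126) = (13 - 1*2)/(-122 - 126) = (13 - 2)/(-248) = 11*(-1/248) = -11/248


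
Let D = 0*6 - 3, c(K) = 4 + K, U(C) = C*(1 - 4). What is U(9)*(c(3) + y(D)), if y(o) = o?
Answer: -108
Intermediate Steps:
U(C) = -3*C (U(C) = C*(-3) = -3*C)
D = -3 (D = 0 - 3 = -3)
U(9)*(c(3) + y(D)) = (-3*9)*((4 + 3) - 3) = -27*(7 - 3) = -27*4 = -108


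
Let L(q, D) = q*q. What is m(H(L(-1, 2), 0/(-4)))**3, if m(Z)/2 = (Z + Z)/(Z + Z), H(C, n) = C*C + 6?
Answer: 8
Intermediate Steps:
L(q, D) = q**2
H(C, n) = 6 + C**2 (H(C, n) = C**2 + 6 = 6 + C**2)
m(Z) = 2 (m(Z) = 2*((Z + Z)/(Z + Z)) = 2*((2*Z)/((2*Z))) = 2*((2*Z)*(1/(2*Z))) = 2*1 = 2)
m(H(L(-1, 2), 0/(-4)))**3 = 2**3 = 8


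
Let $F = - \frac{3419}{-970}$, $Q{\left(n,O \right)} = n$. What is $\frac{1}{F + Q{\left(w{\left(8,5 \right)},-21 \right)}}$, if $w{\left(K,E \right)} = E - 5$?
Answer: $\frac{970}{3419} \approx 0.28371$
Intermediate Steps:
$w{\left(K,E \right)} = -5 + E$
$F = \frac{3419}{970}$ ($F = \left(-3419\right) \left(- \frac{1}{970}\right) = \frac{3419}{970} \approx 3.5247$)
$\frac{1}{F + Q{\left(w{\left(8,5 \right)},-21 \right)}} = \frac{1}{\frac{3419}{970} + \left(-5 + 5\right)} = \frac{1}{\frac{3419}{970} + 0} = \frac{1}{\frac{3419}{970}} = \frac{970}{3419}$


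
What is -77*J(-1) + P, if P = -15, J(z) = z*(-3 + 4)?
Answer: 62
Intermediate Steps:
J(z) = z (J(z) = z*1 = z)
-77*J(-1) + P = -77*(-1) - 15 = 77 - 15 = 62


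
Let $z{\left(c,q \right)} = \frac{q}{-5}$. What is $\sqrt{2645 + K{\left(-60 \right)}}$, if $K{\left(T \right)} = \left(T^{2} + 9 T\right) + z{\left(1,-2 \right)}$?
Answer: $\frac{\sqrt{142635}}{5} \approx 75.534$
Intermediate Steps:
$z{\left(c,q \right)} = - \frac{q}{5}$ ($z{\left(c,q \right)} = q \left(- \frac{1}{5}\right) = - \frac{q}{5}$)
$K{\left(T \right)} = \frac{2}{5} + T^{2} + 9 T$ ($K{\left(T \right)} = \left(T^{2} + 9 T\right) - - \frac{2}{5} = \left(T^{2} + 9 T\right) + \frac{2}{5} = \frac{2}{5} + T^{2} + 9 T$)
$\sqrt{2645 + K{\left(-60 \right)}} = \sqrt{2645 + \left(\frac{2}{5} + \left(-60\right)^{2} + 9 \left(-60\right)\right)} = \sqrt{2645 + \left(\frac{2}{5} + 3600 - 540\right)} = \sqrt{2645 + \frac{15302}{5}} = \sqrt{\frac{28527}{5}} = \frac{\sqrt{142635}}{5}$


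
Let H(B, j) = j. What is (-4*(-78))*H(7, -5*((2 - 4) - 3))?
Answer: 7800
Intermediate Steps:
(-4*(-78))*H(7, -5*((2 - 4) - 3)) = (-4*(-78))*(-5*((2 - 4) - 3)) = 312*(-5*(-2 - 3)) = 312*(-5*(-5)) = 312*25 = 7800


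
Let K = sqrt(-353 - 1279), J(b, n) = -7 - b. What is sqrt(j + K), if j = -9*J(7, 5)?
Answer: sqrt(126 + 4*I*sqrt(102)) ≈ 11.365 + 1.7773*I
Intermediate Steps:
K = 4*I*sqrt(102) (K = sqrt(-1632) = 4*I*sqrt(102) ≈ 40.398*I)
j = 126 (j = -9*(-7 - 1*7) = -9*(-7 - 7) = -9*(-14) = 126)
sqrt(j + K) = sqrt(126 + 4*I*sqrt(102))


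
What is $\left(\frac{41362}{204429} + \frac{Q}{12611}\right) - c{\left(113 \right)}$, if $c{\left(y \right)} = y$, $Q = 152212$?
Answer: $- \frac{259681952317}{2578054119} \approx -100.73$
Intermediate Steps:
$\left(\frac{41362}{204429} + \frac{Q}{12611}\right) - c{\left(113 \right)} = \left(\frac{41362}{204429} + \frac{152212}{12611}\right) - 113 = \frac{31638163130}{2578054119} - 113 = - \frac{259681952317}{2578054119}$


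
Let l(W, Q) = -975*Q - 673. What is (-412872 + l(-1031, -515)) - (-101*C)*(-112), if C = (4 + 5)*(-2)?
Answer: 292196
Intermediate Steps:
l(W, Q) = -673 - 975*Q
C = -18 (C = 9*(-2) = -18)
(-412872 + l(-1031, -515)) - (-101*C)*(-112) = (-412872 + (-673 - 975*(-515))) - (-101*(-18))*(-112) = (-412872 + (-673 + 502125)) - 1818*(-112) = (-412872 + 501452) - 1*(-203616) = 88580 + 203616 = 292196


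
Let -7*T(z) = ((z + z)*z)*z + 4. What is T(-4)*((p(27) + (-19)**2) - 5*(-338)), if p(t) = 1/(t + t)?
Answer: 6866810/189 ≈ 36332.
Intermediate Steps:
p(t) = 1/(2*t)
T(z) = -4/7 - 2*z**3/7 (T(z) = -(((z + z)*z)*z + 4)/7 = -(((2*z)*z)*z + 4)/7 = -((2*z**2)*z + 4)/7 = -(2*z**3 + 4)/7 = -(4 + 2*z**3)/7 = -4/7 - 2*z**3/7)
T(-4)*((p(27) + (-19)**2) - 5*(-338)) = (-4/7 - 2/7*(-4)**3)*(((1/2)/27 + (-19)**2) - 5*(-338)) = (-4/7 - 2/7*(-64))*(((1/2)*(1/27) + 361) + 1690) = (-4/7 + 128/7)*((1/54 + 361) + 1690) = 124*(19495/54 + 1690)/7 = (124/7)*(110755/54) = 6866810/189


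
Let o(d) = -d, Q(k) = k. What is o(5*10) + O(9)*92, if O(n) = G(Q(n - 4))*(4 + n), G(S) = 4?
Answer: 4734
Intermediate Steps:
O(n) = 16 + 4*n (O(n) = 4*(4 + n) = 16 + 4*n)
o(5*10) + O(9)*92 = -5*10 + (16 + 4*9)*92 = -1*50 + (16 + 36)*92 = -50 + 52*92 = -50 + 4784 = 4734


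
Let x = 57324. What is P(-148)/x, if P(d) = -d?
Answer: 37/14331 ≈ 0.0025818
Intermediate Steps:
P(-148)/x = -1*(-148)/57324 = 148*(1/57324) = 37/14331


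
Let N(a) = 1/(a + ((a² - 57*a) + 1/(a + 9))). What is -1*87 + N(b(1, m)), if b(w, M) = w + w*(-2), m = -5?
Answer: -39751/457 ≈ -86.983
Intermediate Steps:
b(w, M) = -w (b(w, M) = w - 2*w = -w)
N(a) = 1/(a² + 1/(9 + a) - 56*a) (N(a) = 1/(a + ((a² - 57*a) + 1/(9 + a))) = 1/(a + (a² + 1/(9 + a) - 57*a)) = 1/(a² + 1/(9 + a) - 56*a))
-1*87 + N(b(1, m)) = -1*87 + (9 - 1*1)/(1 + (-1*1)³ - (-504) - 47*(-1*1)²) = -87 + (9 - 1)/(1 + (-1)³ - 504*(-1) - 47*(-1)²) = -87 + 8/(1 - 1 + 504 - 47*1) = -87 + 8/(1 - 1 + 504 - 47) = -87 + 8/457 = -39751/457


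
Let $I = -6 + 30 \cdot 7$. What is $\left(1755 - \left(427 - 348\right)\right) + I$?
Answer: $1880$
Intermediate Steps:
$I = 204$ ($I = -6 + 210 = 204$)
$\left(1755 - \left(427 - 348\right)\right) + I = \left(1755 - \left(427 - 348\right)\right) + 204 = \left(1755 - 79\right) + 204 = 1676 + 204 = 1880$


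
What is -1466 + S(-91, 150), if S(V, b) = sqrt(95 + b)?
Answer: -1466 + 7*sqrt(5) ≈ -1450.3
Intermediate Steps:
-1466 + S(-91, 150) = -1466 + sqrt(95 + 150) = -1466 + sqrt(245) = -1466 + 7*sqrt(5)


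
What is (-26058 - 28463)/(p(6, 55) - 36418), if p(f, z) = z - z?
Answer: 54521/36418 ≈ 1.4971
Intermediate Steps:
p(f, z) = 0
(-26058 - 28463)/(p(6, 55) - 36418) = (-26058 - 28463)/(0 - 36418) = -54521/(-36418) = -54521*(-1/36418) = 54521/36418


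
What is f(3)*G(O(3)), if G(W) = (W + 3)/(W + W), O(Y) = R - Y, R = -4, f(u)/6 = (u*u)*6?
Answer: 648/7 ≈ 92.571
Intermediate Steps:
f(u) = 36*u² (f(u) = 6*((u*u)*6) = 6*(u²*6) = 6*(6*u²) = 36*u²)
O(Y) = -4 - Y
G(W) = (3 + W)/(2*W) (G(W) = (3 + W)/((2*W)) = (3 + W)*(1/(2*W)) = (3 + W)/(2*W))
f(3)*G(O(3)) = (36*3²)*((3 + (-4 - 1*3))/(2*(-4 - 1*3))) = (36*9)*((3 + (-4 - 3))/(2*(-4 - 3))) = 324*((½)*(3 - 7)/(-7)) = 324*((½)*(-⅐)*(-4)) = 324*(2/7) = 648/7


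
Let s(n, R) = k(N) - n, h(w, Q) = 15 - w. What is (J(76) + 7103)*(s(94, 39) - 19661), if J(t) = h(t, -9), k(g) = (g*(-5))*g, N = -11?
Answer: -143375120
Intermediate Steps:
k(g) = -5*g**2 (k(g) = (-5*g)*g = -5*g**2)
s(n, R) = -605 - n (s(n, R) = -5*(-11)**2 - n = -5*121 - n = -605 - n)
J(t) = 15 - t
(J(76) + 7103)*(s(94, 39) - 19661) = ((15 - 1*76) + 7103)*((-605 - 1*94) - 19661) = ((15 - 76) + 7103)*((-605 - 94) - 19661) = (-61 + 7103)*(-699 - 19661) = 7042*(-20360) = -143375120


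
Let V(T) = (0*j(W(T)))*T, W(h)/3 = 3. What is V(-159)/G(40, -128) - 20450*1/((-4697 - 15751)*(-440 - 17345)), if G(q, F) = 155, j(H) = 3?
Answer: -2045/36366768 ≈ -5.6233e-5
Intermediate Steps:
W(h) = 9 (W(h) = 3*3 = 9)
V(T) = 0 (V(T) = (0*3)*T = 0*T = 0)
V(-159)/G(40, -128) - 20450*1/((-4697 - 15751)*(-440 - 17345)) = 0/155 - 20450*1/((-4697 - 15751)*(-440 - 17345)) = 0*(1/155) - 20450/((-20448*(-17785))) = 0 - 20450/363667680 = 0 - 20450*1/363667680 = 0 - 2045/36366768 = -2045/36366768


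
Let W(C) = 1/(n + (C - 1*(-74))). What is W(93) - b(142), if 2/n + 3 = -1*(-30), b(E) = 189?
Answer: -852552/4511 ≈ -188.99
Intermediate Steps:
n = 2/27 (n = 2/(-3 - 1*(-30)) = 2/(-3 + 30) = 2/27 ≈ 0.074074)
W(C) = 1/(2000/27 + C) (W(C) = 1/(2/27 + (C - 1*(-74))) = 1/(2/27 + (C + 74)) = 1/(2/27 + (74 + C)) = 1/(2000/27 + C))
W(93) - b(142) = 27/(2000 + 27*93) - 1*189 = 27/(2000 + 2511) - 189 = 27/4511 - 189 = -852552/4511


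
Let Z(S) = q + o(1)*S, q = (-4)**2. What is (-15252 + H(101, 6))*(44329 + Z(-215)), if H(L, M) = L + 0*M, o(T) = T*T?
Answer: -668613630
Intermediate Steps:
o(T) = T**2
q = 16
H(L, M) = L (H(L, M) = L + 0 = L)
Z(S) = 16 + S (Z(S) = 16 + 1**2*S = 16 + 1*S = 16 + S)
(-15252 + H(101, 6))*(44329 + Z(-215)) = (-15252 + 101)*(44329 + (16 - 215)) = -15151*(44329 - 199) = -15151*44130 = -668613630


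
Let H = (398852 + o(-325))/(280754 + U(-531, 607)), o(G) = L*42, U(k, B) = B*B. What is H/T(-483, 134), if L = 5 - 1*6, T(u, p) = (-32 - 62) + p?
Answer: 39881/2596812 ≈ 0.015358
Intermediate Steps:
T(u, p) = -94 + p
L = -1 (L = 5 - 6 = -1)
U(k, B) = B²
o(G) = -42 (o(G) = -1*42 = -42)
H = 398810/649203 (H = (398852 - 42)/(280754 + 607²) = 398810/(280754 + 368449) = 398810/649203 ≈ 0.61431)
H/T(-483, 134) = 398810/(649203*(-94 + 134)) = (398810/649203)/40 = (398810/649203)*(1/40) = 39881/2596812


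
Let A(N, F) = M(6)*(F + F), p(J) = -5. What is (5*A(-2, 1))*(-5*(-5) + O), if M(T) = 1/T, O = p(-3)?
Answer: 100/3 ≈ 33.333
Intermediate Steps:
O = -5
A(N, F) = F/3 (A(N, F) = (F + F)/6 = (2*F)/6 = F/3)
(5*A(-2, 1))*(-5*(-5) + O) = (5*((1/3)*1))*(-5*(-5) - 5) = (5*(1/3))*(25 - 5) = (5/3)*20 = 100/3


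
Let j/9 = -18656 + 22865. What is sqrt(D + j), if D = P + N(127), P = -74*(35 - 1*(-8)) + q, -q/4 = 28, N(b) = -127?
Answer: 2*sqrt(8615) ≈ 185.63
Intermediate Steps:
q = -112 (q = -4*28 = -112)
P = -3294 (P = -74*(35 - 1*(-8)) - 112 = -74*(35 + 8) - 112 = -74*43 - 112 = -3182 - 112 = -3294)
j = 37881 (j = 9*(-18656 + 22865) = 9*4209 = 37881)
D = -3421 (D = -3294 - 127 = -3421)
sqrt(D + j) = sqrt(-3421 + 37881) = sqrt(34460) = 2*sqrt(8615)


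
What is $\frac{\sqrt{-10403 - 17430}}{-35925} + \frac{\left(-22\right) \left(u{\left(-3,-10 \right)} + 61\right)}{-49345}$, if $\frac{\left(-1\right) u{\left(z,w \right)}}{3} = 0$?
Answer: $\frac{1342}{49345} - \frac{i \sqrt{27833}}{35925} \approx 0.027196 - 0.0046439 i$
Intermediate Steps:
$u{\left(z,w \right)} = 0$ ($u{\left(z,w \right)} = \left(-3\right) 0 = 0$)
$\frac{\sqrt{-10403 - 17430}}{-35925} + \frac{\left(-22\right) \left(u{\left(-3,-10 \right)} + 61\right)}{-49345} = \frac{\sqrt{-10403 - 17430}}{-35925} + \frac{\left(-22\right) \left(0 + 61\right)}{-49345} = \sqrt{-27833} \left(- \frac{1}{35925}\right) + \left(-22\right) 61 \left(- \frac{1}{49345}\right) = i \sqrt{27833} \left(- \frac{1}{35925}\right) - - \frac{1342}{49345} = - \frac{i \sqrt{27833}}{35925} + \frac{1342}{49345} = \frac{1342}{49345} - \frac{i \sqrt{27833}}{35925}$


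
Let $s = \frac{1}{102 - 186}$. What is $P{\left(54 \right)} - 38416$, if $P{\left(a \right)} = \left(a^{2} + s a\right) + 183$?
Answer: $- \frac{494447}{14} \approx -35318.0$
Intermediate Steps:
$s = - \frac{1}{84}$ ($s = \frac{1}{-84} = - \frac{1}{84} \approx -0.011905$)
$P{\left(a \right)} = 183 + a^{2} - \frac{a}{84}$ ($P{\left(a \right)} = \left(a^{2} - \frac{a}{84}\right) + 183 = 183 + a^{2} - \frac{a}{84}$)
$P{\left(54 \right)} - 38416 = \left(183 + 54^{2} - \frac{9}{14}\right) - 38416 = \left(183 + 2916 - \frac{9}{14}\right) - 38416 = \frac{43377}{14} - 38416 = - \frac{494447}{14}$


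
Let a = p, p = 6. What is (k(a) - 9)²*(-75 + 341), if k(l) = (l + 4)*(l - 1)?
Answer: 447146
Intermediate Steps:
a = 6
k(l) = (-1 + l)*(4 + l) (k(l) = (4 + l)*(-1 + l) = (-1 + l)*(4 + l))
(k(a) - 9)²*(-75 + 341) = ((-4 + 6² + 3*6) - 9)²*(-75 + 341) = ((-4 + 36 + 18) - 9)²*266 = (50 - 9)²*266 = 41²*266 = 1681*266 = 447146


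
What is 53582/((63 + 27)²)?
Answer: 26791/4050 ≈ 6.6151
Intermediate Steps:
53582/((63 + 27)²) = 53582/(90²) = 53582/8100 = 53582*(1/8100) = 26791/4050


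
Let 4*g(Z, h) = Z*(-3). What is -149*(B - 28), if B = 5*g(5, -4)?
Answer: 27863/4 ≈ 6965.8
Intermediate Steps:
g(Z, h) = -3*Z/4 (g(Z, h) = (Z*(-3))/4 = (-3*Z)/4 = -3*Z/4)
B = -75/4 (B = 5*(-¾*5) = 5*(-15/4) = -75/4 ≈ -18.750)
-149*(B - 28) = -149*(-75/4 - 28) = -149*(-187/4) = 27863/4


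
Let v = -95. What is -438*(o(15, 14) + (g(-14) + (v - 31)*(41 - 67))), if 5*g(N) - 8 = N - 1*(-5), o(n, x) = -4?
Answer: -7165242/5 ≈ -1.4330e+6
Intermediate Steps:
g(N) = 13/5 + N/5 (g(N) = 8/5 + (N - 1*(-5))/5 = 8/5 + (N + 5)/5 = 8/5 + (5 + N)/5 = 8/5 + (1 + N/5) = 13/5 + N/5)
-438*(o(15, 14) + (g(-14) + (v - 31)*(41 - 67))) = -438*(-4 + ((13/5 + (1/5)*(-14)) + (-95 - 31)*(41 - 67))) = -438*(-4 + ((13/5 - 14/5) - 126*(-26))) = -438*(-4 + (-1/5 + 3276)) = -438*(-4 + 16379/5) = -438*16359/5 = -7165242/5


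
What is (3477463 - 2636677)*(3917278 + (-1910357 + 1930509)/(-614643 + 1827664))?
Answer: 3995196885502234140/1213021 ≈ 3.2936e+12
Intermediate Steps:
(3477463 - 2636677)*(3917278 + (-1910357 + 1930509)/(-614643 + 1827664)) = 840786*(3917278 + 20152/1213021) = 840786*(4751740496990/1213021) = 3995196885502234140/1213021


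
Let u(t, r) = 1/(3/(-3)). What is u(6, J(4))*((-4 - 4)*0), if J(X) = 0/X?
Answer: 0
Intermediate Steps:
J(X) = 0
u(t, r) = -1 (u(t, r) = 1/(3*(-⅓)) = 1/(-1) = -1)
u(6, J(4))*((-4 - 4)*0) = -(-4 - 4)*0 = -(-8)*0 = -1*0 = 0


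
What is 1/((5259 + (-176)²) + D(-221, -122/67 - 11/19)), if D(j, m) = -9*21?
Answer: 1/36046 ≈ 2.7742e-5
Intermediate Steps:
D(j, m) = -189
1/((5259 + (-176)²) + D(-221, -122/67 - 11/19)) = 1/((5259 + (-176)²) - 189) = 1/((5259 + 30976) - 189) = 1/(36235 - 189) = 1/36046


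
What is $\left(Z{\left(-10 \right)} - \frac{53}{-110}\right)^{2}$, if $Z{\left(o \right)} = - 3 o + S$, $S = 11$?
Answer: $\frac{20820969}{12100} \approx 1720.7$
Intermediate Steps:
$Z{\left(o \right)} = 11 - 3 o$ ($Z{\left(o \right)} = - 3 o + 11 = 11 - 3 o$)
$\left(Z{\left(-10 \right)} - \frac{53}{-110}\right)^{2} = \left(\left(11 - -30\right) - \frac{53}{-110}\right)^{2} = \left(\left(11 + 30\right) - - \frac{53}{110}\right)^{2} = \left(41 + \frac{53}{110}\right)^{2} = \left(\frac{4563}{110}\right)^{2} = \frac{20820969}{12100}$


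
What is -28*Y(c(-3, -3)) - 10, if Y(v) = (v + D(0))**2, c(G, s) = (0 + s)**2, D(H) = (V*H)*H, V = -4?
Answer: -2278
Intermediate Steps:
D(H) = -4*H**2 (D(H) = (-4*H)*H = -4*H**2)
c(G, s) = s**2
Y(v) = v**2 (Y(v) = (v - 4*0**2)**2 = (v - 4*0)**2 = (v + 0)**2 = v**2)
-28*Y(c(-3, -3)) - 10 = -28*((-3)**2)**2 - 10 = -28*9**2 - 10 = -28*81 - 10 = -2268 - 10 = -2278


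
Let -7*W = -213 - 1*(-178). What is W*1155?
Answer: 5775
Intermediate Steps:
W = 5 (W = -(-213 - 1*(-178))/7 = -(-213 + 178)/7 = -1/7*(-35) = 5)
W*1155 = 5*1155 = 5775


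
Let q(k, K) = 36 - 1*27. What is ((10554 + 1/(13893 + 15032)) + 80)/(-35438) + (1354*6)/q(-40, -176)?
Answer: 2774896792847/3075132450 ≈ 902.37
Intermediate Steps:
q(k, K) = 9 (q(k, K) = 36 - 27 = 9)
((10554 + 1/(13893 + 15032)) + 80)/(-35438) + (1354*6)/q(-40, -176) = ((10554 + 1/(13893 + 15032)) + 80)/(-35438) + (1354*6)/9 = ((10554 + 1/28925) + 80)*(-1/35438) + 8124*(⅑) = ((10554 + 1/28925) + 80)*(-1/35438) + 2708/3 = (305274451/28925 + 80)*(-1/35438) + 2708/3 = (307588451/28925)*(-1/35438) + 2708/3 = -307588451/1025044150 + 2708/3 = 2774896792847/3075132450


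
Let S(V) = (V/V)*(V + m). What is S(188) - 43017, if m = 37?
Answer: -42792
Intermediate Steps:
S(V) = 37 + V (S(V) = (V/V)*(V + 37) = 1*(37 + V) = 37 + V)
S(188) - 43017 = (37 + 188) - 43017 = 225 - 43017 = -42792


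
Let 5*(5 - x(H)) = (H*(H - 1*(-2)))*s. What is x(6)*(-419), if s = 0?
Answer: -2095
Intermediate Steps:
x(H) = 5 (x(H) = 5 - H*(H - 1*(-2))*0/5 = 5 - H*(H + 2)*0/5 = 5 - H*(2 + H)*0/5 = 5 - ⅕*0 = 5 + 0 = 5)
x(6)*(-419) = 5*(-419) = -2095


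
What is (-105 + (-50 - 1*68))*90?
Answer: -20070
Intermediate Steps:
(-105 + (-50 - 1*68))*90 = (-105 + (-50 - 68))*90 = (-105 - 118)*90 = -223*90 = -20070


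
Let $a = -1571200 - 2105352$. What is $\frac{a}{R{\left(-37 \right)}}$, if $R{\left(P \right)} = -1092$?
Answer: $\frac{919138}{273} \approx 3366.8$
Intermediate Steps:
$a = -3676552$ ($a = -1571200 - 2105352 = -3676552$)
$\frac{a}{R{\left(-37 \right)}} = - \frac{3676552}{-1092} = \left(-3676552\right) \left(- \frac{1}{1092}\right) = \frac{919138}{273}$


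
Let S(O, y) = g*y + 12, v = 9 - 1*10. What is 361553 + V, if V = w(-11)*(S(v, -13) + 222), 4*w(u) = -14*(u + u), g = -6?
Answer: 385577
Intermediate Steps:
w(u) = -7*u (w(u) = (-14*(u + u))/4 = (-28*u)/4 = -7*u)
v = -1 (v = 9 - 10 = -1)
S(O, y) = 12 - 6*y (S(O, y) = -6*y + 12 = 12 - 6*y)
V = 24024 (V = (-7*(-11))*((12 - 6*(-13)) + 222) = 77*((12 + 78) + 222) = 77*(90 + 222) = 77*312 = 24024)
361553 + V = 361553 + 24024 = 385577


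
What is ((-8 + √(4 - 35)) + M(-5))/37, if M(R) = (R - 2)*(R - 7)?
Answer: 76/37 + I*√31/37 ≈ 2.0541 + 0.15048*I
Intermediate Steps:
M(R) = (-7 + R)*(-2 + R) (M(R) = (-2 + R)*(-7 + R) = (-7 + R)*(-2 + R))
((-8 + √(4 - 35)) + M(-5))/37 = ((-8 + √(4 - 35)) + (14 + (-5)² - 9*(-5)))/37 = ((-8 + √(-31)) + (14 + 25 + 45))*(1/37) = ((-8 + I*√31) + 84)*(1/37) = (76 + I*√31)*(1/37) = 76/37 + I*√31/37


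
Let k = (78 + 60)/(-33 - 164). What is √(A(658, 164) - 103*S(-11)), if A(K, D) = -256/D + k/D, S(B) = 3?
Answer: I*√81042534134/16154 ≈ 17.623*I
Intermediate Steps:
k = -138/197 (k = 138/(-197) = 138*(-1/197) = -138/197 ≈ -0.70051)
A(K, D) = -50570/(197*D) (A(K, D) = -256/D - 138/(197*D) = -50570/(197*D))
√(A(658, 164) - 103*S(-11)) = √(-50570/197/164 - 103*3) = √(-50570/197*1/164 - 309) = √(-25285/16154 - 309) = √(-5016871/16154) = I*√81042534134/16154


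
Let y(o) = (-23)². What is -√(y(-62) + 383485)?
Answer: -√384014 ≈ -619.69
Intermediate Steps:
y(o) = 529
-√(y(-62) + 383485) = -√(529 + 383485) = -√384014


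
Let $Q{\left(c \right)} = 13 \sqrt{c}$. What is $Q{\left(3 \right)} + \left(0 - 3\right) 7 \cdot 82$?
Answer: $-1722 + 13 \sqrt{3} \approx -1699.5$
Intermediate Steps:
$Q{\left(3 \right)} + \left(0 - 3\right) 7 \cdot 82 = 13 \sqrt{3} + \left(0 - 3\right) 7 \cdot 82 = 13 \sqrt{3} + \left(-3\right) 7 \cdot 82 = 13 \sqrt{3} - 1722 = -1722 + 13 \sqrt{3}$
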